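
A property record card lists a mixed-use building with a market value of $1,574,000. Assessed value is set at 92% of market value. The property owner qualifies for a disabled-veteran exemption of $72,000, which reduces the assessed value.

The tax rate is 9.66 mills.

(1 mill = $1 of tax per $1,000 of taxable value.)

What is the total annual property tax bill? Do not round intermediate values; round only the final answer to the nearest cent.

$13,292.93

Assessed value = $1,574,000 × 0.92 = $1,448,080
Taxable value = $1,448,080 − $72,000 = $1,376,080
Tax = $1,376,080 × 0.00966 = $13,292.9328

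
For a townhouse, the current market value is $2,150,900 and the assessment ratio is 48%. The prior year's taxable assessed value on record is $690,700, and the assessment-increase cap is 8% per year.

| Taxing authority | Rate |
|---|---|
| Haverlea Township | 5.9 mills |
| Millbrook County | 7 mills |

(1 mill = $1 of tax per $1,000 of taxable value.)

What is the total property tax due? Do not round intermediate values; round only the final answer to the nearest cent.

Uncapped assessed value = $2,150,900 × 0.48 = $1,032,432
Cap limit = $690,700 × 1.08 = $745,956
Taxable assessed value = min($1,032,432, $745,956) = $745,956 (cap binds)
Haverlea Township: $745,956 × 0.0059 = $4,401.1404
Millbrook County: $745,956 × 0.007 = $5,221.692
Total = $9,622.8324

$9,622.83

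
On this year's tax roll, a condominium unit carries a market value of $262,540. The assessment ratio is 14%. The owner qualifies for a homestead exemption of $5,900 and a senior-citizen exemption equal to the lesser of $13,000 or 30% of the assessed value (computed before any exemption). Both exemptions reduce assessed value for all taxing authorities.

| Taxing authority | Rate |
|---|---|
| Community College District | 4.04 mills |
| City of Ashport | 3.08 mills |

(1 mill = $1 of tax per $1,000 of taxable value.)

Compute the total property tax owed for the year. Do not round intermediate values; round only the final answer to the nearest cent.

Assessed value = $262,540 × 0.14 = $36,755.6
Senior-citizen exemption = min($13,000, 30% × $36,755.6) = min($13,000, $11,026.68) = $11,026.68 (percentage binds)
Taxable value = $36,755.6 − $5,900 − $11,026.68 = $19,828.92
Community College District: $19,828.92 × 0.00404 = $80.1088368
City of Ashport: $19,828.92 × 0.00308 = $61.0730736
Total = $141.1819104

$141.18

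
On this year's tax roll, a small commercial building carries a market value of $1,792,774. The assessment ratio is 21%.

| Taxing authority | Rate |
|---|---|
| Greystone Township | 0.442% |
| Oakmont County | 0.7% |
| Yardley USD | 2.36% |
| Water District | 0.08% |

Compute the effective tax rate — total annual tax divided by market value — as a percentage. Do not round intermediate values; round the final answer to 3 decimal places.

Assessed value = $1,792,774 × 0.21 = $376,482.54
Greystone Township: $376,482.54 × 0.00442 = $1,664.0528268
Oakmont County: $376,482.54 × 0.007 = $2,635.37778
Yardley USD: $376,482.54 × 0.0236 = $8,884.987944
Water District: $376,482.54 × 0.0008 = $301.186032
Total tax = $13,485.6045828
Effective rate = $13,485.6045828 ÷ $1,792,774 = 0.752% of market value

0.752%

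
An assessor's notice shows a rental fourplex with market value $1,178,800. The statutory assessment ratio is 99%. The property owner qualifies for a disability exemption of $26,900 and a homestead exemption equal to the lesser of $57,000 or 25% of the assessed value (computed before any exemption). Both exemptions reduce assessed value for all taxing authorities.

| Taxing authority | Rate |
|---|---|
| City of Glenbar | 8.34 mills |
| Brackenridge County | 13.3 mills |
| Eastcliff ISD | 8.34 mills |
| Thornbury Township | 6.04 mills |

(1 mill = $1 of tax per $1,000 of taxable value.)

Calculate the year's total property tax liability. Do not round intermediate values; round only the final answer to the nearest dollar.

Assessed value = $1,178,800 × 0.99 = $1,167,012
Homestead exemption = min($57,000, 25% × $1,167,012) = min($57,000, $291,753) = $57,000 (dollar cap binds)
Taxable value = $1,167,012 − $26,900 − $57,000 = $1,083,112
City of Glenbar: $1,083,112 × 0.00834 = $9,033.15408
Brackenridge County: $1,083,112 × 0.0133 = $14,405.3896
Eastcliff ISD: $1,083,112 × 0.00834 = $9,033.15408
Thornbury Township: $1,083,112 × 0.00604 = $6,541.99648
Total = $39,013.69424

$39,014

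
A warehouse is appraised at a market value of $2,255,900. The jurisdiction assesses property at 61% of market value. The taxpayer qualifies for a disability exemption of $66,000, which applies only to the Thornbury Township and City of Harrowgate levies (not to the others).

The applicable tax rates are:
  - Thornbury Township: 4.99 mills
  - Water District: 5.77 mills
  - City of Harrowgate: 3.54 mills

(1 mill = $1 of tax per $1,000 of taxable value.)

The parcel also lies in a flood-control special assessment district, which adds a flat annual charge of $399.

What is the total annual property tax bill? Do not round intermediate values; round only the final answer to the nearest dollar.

Assessed value = $2,255,900 × 0.61 = $1,376,099
Thornbury Township: ($1,376,099 − $66,000) × 0.00499 = $1,310,099 × 0.00499 = $6,537.39401
Water District: $1,376,099 × 0.00577 = $7,940.09123
City of Harrowgate: ($1,376,099 − $66,000) × 0.00354 = $1,310,099 × 0.00354 = $4,637.75046
Levies subtotal = $19,115.2357
Total = $19,115.2357 + $399 = $19,514.2357

$19,514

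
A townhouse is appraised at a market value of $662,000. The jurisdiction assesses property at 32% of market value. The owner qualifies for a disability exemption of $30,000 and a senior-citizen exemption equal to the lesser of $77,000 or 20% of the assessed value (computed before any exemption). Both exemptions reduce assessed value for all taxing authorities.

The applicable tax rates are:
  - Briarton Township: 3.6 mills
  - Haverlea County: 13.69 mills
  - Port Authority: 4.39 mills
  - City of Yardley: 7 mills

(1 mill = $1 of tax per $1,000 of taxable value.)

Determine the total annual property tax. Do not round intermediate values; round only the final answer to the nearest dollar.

$4,000

Assessed value = $662,000 × 0.32 = $211,840
Senior-citizen exemption = min($77,000, 20% × $211,840) = min($77,000, $42,368) = $42,368 (percentage binds)
Taxable value = $211,840 − $30,000 − $42,368 = $139,472
Briarton Township: $139,472 × 0.0036 = $502.0992
Haverlea County: $139,472 × 0.01369 = $1,909.37168
Port Authority: $139,472 × 0.00439 = $612.28208
City of Yardley: $139,472 × 0.007 = $976.304
Total = $4,000.05696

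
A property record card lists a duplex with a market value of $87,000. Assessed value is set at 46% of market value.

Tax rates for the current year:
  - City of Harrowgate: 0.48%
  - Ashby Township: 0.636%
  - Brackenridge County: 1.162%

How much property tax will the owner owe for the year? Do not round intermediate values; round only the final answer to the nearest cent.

$911.66

Assessed value = $87,000 × 0.46 = $40,020
City of Harrowgate: $40,020 × 0.0048 = $192.096
Ashby Township: $40,020 × 0.00636 = $254.5272
Brackenridge County: $40,020 × 0.01162 = $465.0324
Total = $192.096 + $254.5272 + $465.0324 = $911.6556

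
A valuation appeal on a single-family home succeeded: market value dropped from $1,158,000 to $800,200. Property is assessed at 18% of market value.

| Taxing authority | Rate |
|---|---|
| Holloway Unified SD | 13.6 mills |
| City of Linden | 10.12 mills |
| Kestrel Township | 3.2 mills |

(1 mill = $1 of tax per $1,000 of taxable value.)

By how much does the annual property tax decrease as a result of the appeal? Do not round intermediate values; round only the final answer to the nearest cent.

Old assessed value = $1,158,000 × 0.18 = $208,440
New assessed value = $800,200 × 0.18 = $144,036
Combined rate = 0.0136 + 0.01012 + 0.0032 = 0.02692
Old tax = $208,440 × 0.02692 = $5,611.2048
New tax = $144,036 × 0.02692 = $3,877.44912
Reduction = $5,611.2048 − $3,877.44912 = $1,733.75568

$1,733.76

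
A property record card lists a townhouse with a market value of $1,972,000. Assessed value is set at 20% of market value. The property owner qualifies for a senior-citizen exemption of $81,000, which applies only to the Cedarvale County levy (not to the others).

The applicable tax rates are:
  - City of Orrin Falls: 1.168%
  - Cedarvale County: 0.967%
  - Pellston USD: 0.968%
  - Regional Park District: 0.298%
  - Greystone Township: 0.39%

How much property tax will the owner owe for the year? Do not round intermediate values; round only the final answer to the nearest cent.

$14,168.43

Assessed value = $1,972,000 × 0.2 = $394,400
City of Orrin Falls: $394,400 × 0.01168 = $4,606.592
Cedarvale County: ($394,400 − $81,000) × 0.00967 = $313,400 × 0.00967 = $3,030.578
Pellston USD: $394,400 × 0.00968 = $3,817.792
Regional Park District: $394,400 × 0.00298 = $1,175.312
Greystone Township: $394,400 × 0.0039 = $1,538.16
Total = $14,168.434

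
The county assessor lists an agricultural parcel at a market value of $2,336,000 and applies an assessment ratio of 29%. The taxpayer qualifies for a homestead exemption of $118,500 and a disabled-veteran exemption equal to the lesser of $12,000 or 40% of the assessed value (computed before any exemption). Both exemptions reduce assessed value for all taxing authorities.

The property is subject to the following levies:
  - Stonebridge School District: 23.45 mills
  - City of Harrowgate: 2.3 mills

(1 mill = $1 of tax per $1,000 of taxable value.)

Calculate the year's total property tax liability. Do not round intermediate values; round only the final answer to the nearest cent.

$14,083.71

Assessed value = $2,336,000 × 0.29 = $677,440
Disabled-veteran exemption = min($12,000, 40% × $677,440) = min($12,000, $270,976) = $12,000 (dollar cap binds)
Taxable value = $677,440 − $118,500 − $12,000 = $546,940
Stonebridge School District: $546,940 × 0.02345 = $12,825.743
City of Harrowgate: $546,940 × 0.0023 = $1,257.962
Total = $14,083.705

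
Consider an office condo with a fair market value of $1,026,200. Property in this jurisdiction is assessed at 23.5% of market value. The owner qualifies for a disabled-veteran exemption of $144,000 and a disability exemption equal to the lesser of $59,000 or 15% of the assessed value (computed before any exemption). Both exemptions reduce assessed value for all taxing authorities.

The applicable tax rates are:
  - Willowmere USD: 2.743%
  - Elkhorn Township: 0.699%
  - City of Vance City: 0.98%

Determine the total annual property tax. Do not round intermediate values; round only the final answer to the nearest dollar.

Assessed value = $1,026,200 × 0.235 = $241,157
Disability exemption = min($59,000, 15% × $241,157) = min($59,000, $36,173.55) = $36,173.55 (percentage binds)
Taxable value = $241,157 − $144,000 − $36,173.55 = $60,983.45
Willowmere USD: $60,983.45 × 0.02743 = $1,672.7760335
Elkhorn Township: $60,983.45 × 0.00699 = $426.2743155
City of Vance City: $60,983.45 × 0.0098 = $597.63781
Total = $2,696.688159

$2,697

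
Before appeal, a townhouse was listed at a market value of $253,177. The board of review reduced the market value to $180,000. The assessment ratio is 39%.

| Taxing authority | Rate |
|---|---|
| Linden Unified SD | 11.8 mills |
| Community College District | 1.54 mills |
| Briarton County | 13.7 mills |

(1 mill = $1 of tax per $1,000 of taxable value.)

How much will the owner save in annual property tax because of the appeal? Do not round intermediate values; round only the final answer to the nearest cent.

$771.70

Old assessed value = $253,177 × 0.39 = $98,739.03
New assessed value = $180,000 × 0.39 = $70,200
Combined rate = 0.0118 + 0.00154 + 0.0137 = 0.02704
Old tax = $98,739.03 × 0.02704 = $2,669.9033712
New tax = $70,200 × 0.02704 = $1,898.208
Reduction = $2,669.9033712 − $1,898.208 = $771.6953712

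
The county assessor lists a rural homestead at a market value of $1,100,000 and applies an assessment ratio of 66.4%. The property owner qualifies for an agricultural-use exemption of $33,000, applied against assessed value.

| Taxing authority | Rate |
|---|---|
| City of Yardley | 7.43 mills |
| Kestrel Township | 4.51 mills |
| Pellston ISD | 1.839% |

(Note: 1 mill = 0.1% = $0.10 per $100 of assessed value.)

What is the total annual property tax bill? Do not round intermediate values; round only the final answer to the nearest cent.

$21,152.14

Assessed value = $1,100,000 × 0.664 = $730,400
Taxable value = $730,400 − $33,000 = $697,400
City of Yardley: $697,400 × 0.00743 = $5,181.682
Kestrel Township: $697,400 × 0.00451 = $3,145.274
Pellston ISD: $697,400 × 0.01839 = $12,825.186
Total = $21,152.142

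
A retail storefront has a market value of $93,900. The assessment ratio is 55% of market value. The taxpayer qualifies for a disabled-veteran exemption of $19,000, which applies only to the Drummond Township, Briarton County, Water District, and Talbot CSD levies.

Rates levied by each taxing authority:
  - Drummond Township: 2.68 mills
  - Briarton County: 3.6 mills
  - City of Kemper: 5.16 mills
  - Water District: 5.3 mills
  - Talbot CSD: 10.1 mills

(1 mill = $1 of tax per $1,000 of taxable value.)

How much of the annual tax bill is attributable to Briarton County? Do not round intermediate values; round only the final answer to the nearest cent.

$117.52

Assessed value = $93,900 × 0.55 = $51,645
Briarton County taxable value = $51,645 − $19,000 = $32,645
Briarton County levy = $32,645 × 0.0036 = $117.522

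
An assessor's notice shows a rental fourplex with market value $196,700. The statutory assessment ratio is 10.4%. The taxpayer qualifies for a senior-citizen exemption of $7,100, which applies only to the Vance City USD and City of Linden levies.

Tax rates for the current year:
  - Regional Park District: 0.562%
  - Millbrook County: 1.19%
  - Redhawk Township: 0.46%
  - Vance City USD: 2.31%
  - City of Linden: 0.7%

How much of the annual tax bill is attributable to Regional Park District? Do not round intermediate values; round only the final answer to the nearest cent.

$114.97

Assessed value = $196,700 × 0.104 = $20,456.8
Regional Park District taxable value = $20,456.8 (exemption does not apply)
Regional Park District levy = $20,456.8 × 0.00562 = $114.967216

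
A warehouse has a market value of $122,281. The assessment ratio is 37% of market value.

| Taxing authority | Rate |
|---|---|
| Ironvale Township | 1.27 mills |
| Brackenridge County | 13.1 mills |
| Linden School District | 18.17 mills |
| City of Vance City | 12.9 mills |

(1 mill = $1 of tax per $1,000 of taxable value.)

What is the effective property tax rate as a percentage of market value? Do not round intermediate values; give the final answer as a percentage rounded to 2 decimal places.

1.68%

Assessed value = $122,281 × 0.37 = $45,243.97
Ironvale Township: $45,243.97 × 0.00127 = $57.4598419
Brackenridge County: $45,243.97 × 0.0131 = $592.696007
Linden School District: $45,243.97 × 0.01817 = $822.0829349
City of Vance City: $45,243.97 × 0.0129 = $583.647213
Total tax = $2,055.8859968
Effective rate = $2,055.8859968 ÷ $122,281 = 1.68% of market value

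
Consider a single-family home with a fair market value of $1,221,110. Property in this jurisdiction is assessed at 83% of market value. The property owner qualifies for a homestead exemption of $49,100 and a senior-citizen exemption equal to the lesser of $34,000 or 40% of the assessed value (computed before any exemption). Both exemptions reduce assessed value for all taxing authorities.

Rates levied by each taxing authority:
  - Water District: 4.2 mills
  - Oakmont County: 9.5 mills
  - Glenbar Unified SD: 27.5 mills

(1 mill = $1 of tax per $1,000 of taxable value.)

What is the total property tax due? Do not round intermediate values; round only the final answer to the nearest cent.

Assessed value = $1,221,110 × 0.83 = $1,013,521.3
Senior-citizen exemption = min($34,000, 40% × $1,013,521.3) = min($34,000, $405,408.52) = $34,000 (dollar cap binds)
Taxable value = $1,013,521.3 − $49,100 − $34,000 = $930,421.3
Water District: $930,421.3 × 0.0042 = $3,907.76946
Oakmont County: $930,421.3 × 0.0095 = $8,839.00235
Glenbar Unified SD: $930,421.3 × 0.0275 = $25,586.58575
Total = $38,333.35756

$38,333.36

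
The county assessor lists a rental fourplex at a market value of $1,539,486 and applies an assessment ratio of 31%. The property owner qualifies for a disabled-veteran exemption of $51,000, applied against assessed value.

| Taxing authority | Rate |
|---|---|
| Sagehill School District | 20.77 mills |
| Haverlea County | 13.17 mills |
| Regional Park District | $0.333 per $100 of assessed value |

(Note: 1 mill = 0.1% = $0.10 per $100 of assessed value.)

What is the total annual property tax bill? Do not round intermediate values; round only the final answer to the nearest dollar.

$15,886

Assessed value = $1,539,486 × 0.31 = $477,240.66
Taxable value = $477,240.66 − $51,000 = $426,240.66
Sagehill School District: $426,240.66 × 0.02077 = $8,853.0185082
Haverlea County: $426,240.66 × 0.01317 = $5,613.5894922
Regional Park District: $426,240.66 × 0.00333 = $1,419.3813978
Total = $15,885.9893982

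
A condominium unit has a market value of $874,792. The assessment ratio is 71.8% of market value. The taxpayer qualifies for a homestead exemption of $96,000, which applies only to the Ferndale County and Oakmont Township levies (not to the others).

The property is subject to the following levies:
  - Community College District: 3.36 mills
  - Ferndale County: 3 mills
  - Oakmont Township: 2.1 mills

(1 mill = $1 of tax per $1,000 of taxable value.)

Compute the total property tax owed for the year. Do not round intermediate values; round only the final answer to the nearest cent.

$4,824.13

Assessed value = $874,792 × 0.718 = $628,100.656
Community College District: $628,100.656 × 0.00336 = $2,110.41820416
Ferndale County: ($628,100.656 − $96,000) × 0.003 = $532,100.656 × 0.003 = $1,596.301968
Oakmont Township: ($628,100.656 − $96,000) × 0.0021 = $532,100.656 × 0.0021 = $1,117.4113776
Total = $4,824.13154976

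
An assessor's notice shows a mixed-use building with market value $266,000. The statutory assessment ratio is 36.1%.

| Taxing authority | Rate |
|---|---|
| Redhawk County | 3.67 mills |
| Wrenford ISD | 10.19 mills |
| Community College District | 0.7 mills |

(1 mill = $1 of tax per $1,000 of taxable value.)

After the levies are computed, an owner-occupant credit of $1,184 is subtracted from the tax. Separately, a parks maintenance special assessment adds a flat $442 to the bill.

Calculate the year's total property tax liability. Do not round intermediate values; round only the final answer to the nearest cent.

$656.14

Assessed value = $266,000 × 0.361 = $96,026
Redhawk County: $96,026 × 0.00367 = $352.41542
Wrenford ISD: $96,026 × 0.01019 = $978.50494
Community College District: $96,026 × 0.0007 = $67.2182
Levies subtotal = $1,398.13856
After credit = $1,398.13856 − $1,184 = $214.13856
Total = $214.13856 + $442 = $656.13856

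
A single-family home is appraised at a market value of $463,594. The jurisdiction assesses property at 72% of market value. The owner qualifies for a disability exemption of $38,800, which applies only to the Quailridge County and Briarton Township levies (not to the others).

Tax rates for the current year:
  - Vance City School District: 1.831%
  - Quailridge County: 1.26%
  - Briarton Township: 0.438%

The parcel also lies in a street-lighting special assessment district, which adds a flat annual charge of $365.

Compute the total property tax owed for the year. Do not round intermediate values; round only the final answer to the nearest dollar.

Assessed value = $463,594 × 0.72 = $333,787.68
Vance City School District: $333,787.68 × 0.01831 = $6,111.6524208
Quailridge County: ($333,787.68 − $38,800) × 0.0126 = $294,987.68 × 0.0126 = $3,716.844768
Briarton Township: ($333,787.68 − $38,800) × 0.00438 = $294,987.68 × 0.00438 = $1,292.0460384
Levies subtotal = $11,120.5432272
Total = $11,120.5432272 + $365 = $11,485.5432272

$11,486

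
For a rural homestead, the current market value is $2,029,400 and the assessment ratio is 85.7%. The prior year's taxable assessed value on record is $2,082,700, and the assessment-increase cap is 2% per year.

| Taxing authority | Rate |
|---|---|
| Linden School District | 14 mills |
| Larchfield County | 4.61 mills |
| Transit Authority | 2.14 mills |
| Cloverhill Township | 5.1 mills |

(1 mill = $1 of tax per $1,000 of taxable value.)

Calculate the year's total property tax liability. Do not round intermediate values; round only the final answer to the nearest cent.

$44,958.21

Uncapped assessed value = $2,029,400 × 0.857 = $1,739,195.8
Cap limit = $2,082,700 × 1.02 = $2,124,354
Taxable assessed value = min($1,739,195.8, $2,124,354) = $1,739,195.8 (cap does not bind)
Linden School District: $1,739,195.8 × 0.014 = $24,348.7412
Larchfield County: $1,739,195.8 × 0.00461 = $8,017.692638
Transit Authority: $1,739,195.8 × 0.00214 = $3,721.879012
Cloverhill Township: $1,739,195.8 × 0.0051 = $8,869.89858
Total = $44,958.21143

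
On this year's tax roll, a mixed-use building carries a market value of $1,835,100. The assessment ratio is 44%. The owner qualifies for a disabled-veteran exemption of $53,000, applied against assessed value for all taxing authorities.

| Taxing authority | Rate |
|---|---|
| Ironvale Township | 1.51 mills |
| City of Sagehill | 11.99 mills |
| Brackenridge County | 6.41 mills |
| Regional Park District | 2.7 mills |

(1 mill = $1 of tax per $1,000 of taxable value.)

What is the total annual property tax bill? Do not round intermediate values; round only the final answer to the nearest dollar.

Assessed value = $1,835,100 × 0.44 = $807,444
Taxable value = $807,444 − $53,000 = $754,444
Ironvale Township: $754,444 × 0.00151 = $1,139.21044
City of Sagehill: $754,444 × 0.01199 = $9,045.78356
Brackenridge County: $754,444 × 0.00641 = $4,835.98604
Regional Park District: $754,444 × 0.0027 = $2,036.9988
Total = $1,139.21044 + $9,045.78356 + $4,835.98604 + $2,036.9988 = $17,057.97884

$17,058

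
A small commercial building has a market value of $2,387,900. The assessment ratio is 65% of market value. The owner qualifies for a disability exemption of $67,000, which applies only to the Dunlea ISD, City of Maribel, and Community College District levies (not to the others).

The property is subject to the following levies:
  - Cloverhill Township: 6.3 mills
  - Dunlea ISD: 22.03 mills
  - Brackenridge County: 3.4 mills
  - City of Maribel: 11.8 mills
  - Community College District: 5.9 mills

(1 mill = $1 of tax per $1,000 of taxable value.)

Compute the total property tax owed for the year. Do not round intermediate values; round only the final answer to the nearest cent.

$74,060.12

Assessed value = $2,387,900 × 0.65 = $1,552,135
Cloverhill Township: $1,552,135 × 0.0063 = $9,778.4505
Dunlea ISD: ($1,552,135 − $67,000) × 0.02203 = $1,485,135 × 0.02203 = $32,717.52405
Brackenridge County: $1,552,135 × 0.0034 = $5,277.259
City of Maribel: ($1,552,135 − $67,000) × 0.0118 = $1,485,135 × 0.0118 = $17,524.593
Community College District: ($1,552,135 − $67,000) × 0.0059 = $1,485,135 × 0.0059 = $8,762.2965
Total = $74,060.12305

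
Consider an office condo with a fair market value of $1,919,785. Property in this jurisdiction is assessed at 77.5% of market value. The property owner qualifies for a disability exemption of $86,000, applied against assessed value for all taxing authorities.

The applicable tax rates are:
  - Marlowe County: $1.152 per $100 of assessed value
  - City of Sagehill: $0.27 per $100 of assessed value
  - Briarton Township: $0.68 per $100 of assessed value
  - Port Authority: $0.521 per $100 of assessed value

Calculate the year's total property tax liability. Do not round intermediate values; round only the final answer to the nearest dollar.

$36,770

Assessed value = $1,919,785 × 0.775 = $1,487,833.375
Taxable value = $1,487,833.375 − $86,000 = $1,401,833.375
Marlowe County: $1,401,833.375 × 0.01152 = $16,149.12048
City of Sagehill: $1,401,833.375 × 0.0027 = $3,784.9501125
Briarton Township: $1,401,833.375 × 0.0068 = $9,532.46695
Port Authority: $1,401,833.375 × 0.00521 = $7,303.55188375
Total = $16,149.12048 + $3,784.9501125 + $9,532.46695 + $7,303.55188375 = $36,770.08942625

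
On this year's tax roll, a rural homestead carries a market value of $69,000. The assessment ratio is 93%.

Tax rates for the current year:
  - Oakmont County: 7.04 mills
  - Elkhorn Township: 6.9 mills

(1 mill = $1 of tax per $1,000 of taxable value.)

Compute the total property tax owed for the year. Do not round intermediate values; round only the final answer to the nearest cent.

Assessed value = $69,000 × 0.93 = $64,170
Oakmont County: $64,170 × 0.00704 = $451.7568
Elkhorn Township: $64,170 × 0.0069 = $442.773
Total = $451.7568 + $442.773 = $894.5298

$894.53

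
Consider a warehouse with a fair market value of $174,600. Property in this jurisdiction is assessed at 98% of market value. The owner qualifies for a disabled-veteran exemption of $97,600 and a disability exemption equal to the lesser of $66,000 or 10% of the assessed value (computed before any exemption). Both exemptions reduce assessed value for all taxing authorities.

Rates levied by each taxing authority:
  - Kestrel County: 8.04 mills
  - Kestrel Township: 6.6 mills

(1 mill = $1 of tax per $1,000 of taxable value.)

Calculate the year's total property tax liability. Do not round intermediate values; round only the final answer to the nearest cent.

Assessed value = $174,600 × 0.98 = $171,108
Disability exemption = min($66,000, 10% × $171,108) = min($66,000, $17,110.8) = $17,110.8 (percentage binds)
Taxable value = $171,108 − $97,600 − $17,110.8 = $56,397.2
Kestrel County: $56,397.2 × 0.00804 = $453.433488
Kestrel Township: $56,397.2 × 0.0066 = $372.22152
Total = $825.655008

$825.66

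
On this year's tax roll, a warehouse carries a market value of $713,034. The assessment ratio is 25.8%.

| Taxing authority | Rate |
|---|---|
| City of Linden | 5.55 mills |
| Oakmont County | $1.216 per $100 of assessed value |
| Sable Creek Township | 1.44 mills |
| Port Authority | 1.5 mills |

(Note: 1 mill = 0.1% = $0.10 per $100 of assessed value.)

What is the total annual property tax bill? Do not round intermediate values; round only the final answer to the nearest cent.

Assessed value = $713,034 × 0.258 = $183,962.772
City of Linden: $183,962.772 × 0.00555 = $1,020.9933846
Oakmont County: $183,962.772 × 0.01216 = $2,236.98730752
Sable Creek Township: $183,962.772 × 0.00144 = $264.90639168
Port Authority: $183,962.772 × 0.0015 = $275.944158
Total = $3,798.8312418

$3,798.83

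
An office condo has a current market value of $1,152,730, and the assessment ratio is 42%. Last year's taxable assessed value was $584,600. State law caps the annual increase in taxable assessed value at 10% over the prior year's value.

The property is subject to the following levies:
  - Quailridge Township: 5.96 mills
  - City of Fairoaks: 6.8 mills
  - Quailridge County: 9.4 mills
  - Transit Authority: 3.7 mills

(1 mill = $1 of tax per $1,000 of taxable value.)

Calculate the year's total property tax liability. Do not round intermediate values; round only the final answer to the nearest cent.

$12,520.03

Uncapped assessed value = $1,152,730 × 0.42 = $484,146.6
Cap limit = $584,600 × 1.1 = $643,060
Taxable assessed value = min($484,146.6, $643,060) = $484,146.6 (cap does not bind)
Quailridge Township: $484,146.6 × 0.00596 = $2,885.513736
City of Fairoaks: $484,146.6 × 0.0068 = $3,292.19688
Quailridge County: $484,146.6 × 0.0094 = $4,550.97804
Transit Authority: $484,146.6 × 0.0037 = $1,791.34242
Total = $12,520.031076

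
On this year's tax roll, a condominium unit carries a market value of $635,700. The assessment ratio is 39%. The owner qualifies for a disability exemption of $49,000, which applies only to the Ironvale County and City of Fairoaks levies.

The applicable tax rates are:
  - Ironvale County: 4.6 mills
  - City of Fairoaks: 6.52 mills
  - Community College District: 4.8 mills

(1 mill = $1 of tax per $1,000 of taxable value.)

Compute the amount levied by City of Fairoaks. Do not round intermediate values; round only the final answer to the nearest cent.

$1,296.98

Assessed value = $635,700 × 0.39 = $247,923
City of Fairoaks taxable value = $247,923 − $49,000 = $198,923
City of Fairoaks levy = $198,923 × 0.00652 = $1,296.97796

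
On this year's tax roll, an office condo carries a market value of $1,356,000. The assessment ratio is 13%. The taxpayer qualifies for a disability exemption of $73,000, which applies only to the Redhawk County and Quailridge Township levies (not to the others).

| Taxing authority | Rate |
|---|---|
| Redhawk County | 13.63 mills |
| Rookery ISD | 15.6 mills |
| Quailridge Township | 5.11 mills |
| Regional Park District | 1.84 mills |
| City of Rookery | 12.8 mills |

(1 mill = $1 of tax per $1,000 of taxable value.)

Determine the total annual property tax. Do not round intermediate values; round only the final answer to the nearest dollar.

$7,266

Assessed value = $1,356,000 × 0.13 = $176,280
Redhawk County: ($176,280 − $73,000) × 0.01363 = $103,280 × 0.01363 = $1,407.7064
Rookery ISD: $176,280 × 0.0156 = $2,749.968
Quailridge Township: ($176,280 − $73,000) × 0.00511 = $103,280 × 0.00511 = $527.7608
Regional Park District: $176,280 × 0.00184 = $324.3552
City of Rookery: $176,280 × 0.0128 = $2,256.384
Total = $7,266.1744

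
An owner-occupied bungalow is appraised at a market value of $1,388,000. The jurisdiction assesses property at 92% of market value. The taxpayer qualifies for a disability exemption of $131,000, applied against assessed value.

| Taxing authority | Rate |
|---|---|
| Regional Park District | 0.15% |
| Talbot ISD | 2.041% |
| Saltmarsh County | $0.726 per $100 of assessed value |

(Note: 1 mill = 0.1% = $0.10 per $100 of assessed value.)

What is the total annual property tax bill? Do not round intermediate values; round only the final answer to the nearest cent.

Assessed value = $1,388,000 × 0.92 = $1,276,960
Taxable value = $1,276,960 − $131,000 = $1,145,960
Regional Park District: $1,145,960 × 0.0015 = $1,718.94
Talbot ISD: $1,145,960 × 0.02041 = $23,389.0436
Saltmarsh County: $1,145,960 × 0.00726 = $8,319.6696
Total = $33,427.6532

$33,427.65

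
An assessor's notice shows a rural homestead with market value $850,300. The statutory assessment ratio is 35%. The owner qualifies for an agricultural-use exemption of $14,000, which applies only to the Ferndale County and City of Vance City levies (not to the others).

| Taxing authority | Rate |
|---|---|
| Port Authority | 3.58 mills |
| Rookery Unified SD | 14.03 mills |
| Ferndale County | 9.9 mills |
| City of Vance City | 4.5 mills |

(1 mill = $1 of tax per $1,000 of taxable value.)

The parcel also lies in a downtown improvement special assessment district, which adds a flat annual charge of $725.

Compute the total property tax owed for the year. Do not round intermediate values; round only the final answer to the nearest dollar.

Assessed value = $850,300 × 0.35 = $297,605
Port Authority: $297,605 × 0.00358 = $1,065.4259
Rookery Unified SD: $297,605 × 0.01403 = $4,175.39815
Ferndale County: ($297,605 − $14,000) × 0.0099 = $283,605 × 0.0099 = $2,807.6895
City of Vance City: ($297,605 − $14,000) × 0.0045 = $283,605 × 0.0045 = $1,276.2225
Levies subtotal = $9,324.73605
Total = $9,324.73605 + $725 = $10,049.73605

$10,050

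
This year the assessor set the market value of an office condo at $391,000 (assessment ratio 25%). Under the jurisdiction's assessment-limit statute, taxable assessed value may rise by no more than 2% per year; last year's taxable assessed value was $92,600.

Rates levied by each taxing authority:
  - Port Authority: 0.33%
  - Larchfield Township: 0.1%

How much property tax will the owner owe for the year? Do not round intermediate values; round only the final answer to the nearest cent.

Uncapped assessed value = $391,000 × 0.25 = $97,750
Cap limit = $92,600 × 1.02 = $94,452
Taxable assessed value = min($97,750, $94,452) = $94,452 (cap binds)
Port Authority: $94,452 × 0.0033 = $311.6916
Larchfield Township: $94,452 × 0.001 = $94.452
Total = $406.1436

$406.14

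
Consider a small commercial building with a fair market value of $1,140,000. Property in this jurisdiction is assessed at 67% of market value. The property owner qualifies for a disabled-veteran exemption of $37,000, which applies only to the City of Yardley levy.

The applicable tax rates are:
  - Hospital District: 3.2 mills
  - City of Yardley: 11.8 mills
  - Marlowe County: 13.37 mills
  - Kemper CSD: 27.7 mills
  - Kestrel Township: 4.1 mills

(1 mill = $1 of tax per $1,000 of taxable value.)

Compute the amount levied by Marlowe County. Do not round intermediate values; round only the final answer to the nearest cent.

$10,212.01

Assessed value = $1,140,000 × 0.67 = $763,800
Marlowe County taxable value = $763,800 (exemption does not apply)
Marlowe County levy = $763,800 × 0.01337 = $10,212.006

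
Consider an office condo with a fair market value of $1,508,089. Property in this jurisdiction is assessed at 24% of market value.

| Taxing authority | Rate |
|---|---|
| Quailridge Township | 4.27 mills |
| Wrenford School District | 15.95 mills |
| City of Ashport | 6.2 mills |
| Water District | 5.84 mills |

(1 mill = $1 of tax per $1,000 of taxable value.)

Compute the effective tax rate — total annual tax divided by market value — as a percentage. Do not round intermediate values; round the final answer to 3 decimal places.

Assessed value = $1,508,089 × 0.24 = $361,941.36
Quailridge Township: $361,941.36 × 0.00427 = $1,545.4896072
Wrenford School District: $361,941.36 × 0.01595 = $5,772.964692
City of Ashport: $361,941.36 × 0.0062 = $2,244.036432
Water District: $361,941.36 × 0.00584 = $2,113.7375424
Total tax = $11,676.2282736
Effective rate = $11,676.2282736 ÷ $1,508,089 = 0.774% of market value

0.774%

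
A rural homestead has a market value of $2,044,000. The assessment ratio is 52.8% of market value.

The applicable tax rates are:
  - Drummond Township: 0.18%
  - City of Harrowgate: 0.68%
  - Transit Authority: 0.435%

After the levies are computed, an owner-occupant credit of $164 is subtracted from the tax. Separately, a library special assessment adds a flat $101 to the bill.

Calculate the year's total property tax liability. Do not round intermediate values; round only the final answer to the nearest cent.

$13,913.05

Assessed value = $2,044,000 × 0.528 = $1,079,232
Drummond Township: $1,079,232 × 0.0018 = $1,942.6176
City of Harrowgate: $1,079,232 × 0.0068 = $7,338.7776
Transit Authority: $1,079,232 × 0.00435 = $4,694.6592
Levies subtotal = $13,976.0544
After credit = $13,976.0544 − $164 = $13,812.0544
Total = $13,812.0544 + $101 = $13,913.0544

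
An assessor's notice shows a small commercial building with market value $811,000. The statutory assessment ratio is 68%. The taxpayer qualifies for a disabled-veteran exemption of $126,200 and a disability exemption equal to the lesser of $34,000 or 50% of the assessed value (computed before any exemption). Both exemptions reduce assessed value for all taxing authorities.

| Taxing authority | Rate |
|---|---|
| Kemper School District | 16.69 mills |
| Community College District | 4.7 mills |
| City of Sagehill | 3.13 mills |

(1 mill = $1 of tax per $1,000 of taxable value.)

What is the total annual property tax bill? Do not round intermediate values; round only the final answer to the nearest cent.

$9,594.19

Assessed value = $811,000 × 0.68 = $551,480
Disability exemption = min($34,000, 50% × $551,480) = min($34,000, $275,740) = $34,000 (dollar cap binds)
Taxable value = $551,480 − $126,200 − $34,000 = $391,280
Kemper School District: $391,280 × 0.01669 = $6,530.4632
Community College District: $391,280 × 0.0047 = $1,839.016
City of Sagehill: $391,280 × 0.00313 = $1,224.7064
Total = $9,594.1856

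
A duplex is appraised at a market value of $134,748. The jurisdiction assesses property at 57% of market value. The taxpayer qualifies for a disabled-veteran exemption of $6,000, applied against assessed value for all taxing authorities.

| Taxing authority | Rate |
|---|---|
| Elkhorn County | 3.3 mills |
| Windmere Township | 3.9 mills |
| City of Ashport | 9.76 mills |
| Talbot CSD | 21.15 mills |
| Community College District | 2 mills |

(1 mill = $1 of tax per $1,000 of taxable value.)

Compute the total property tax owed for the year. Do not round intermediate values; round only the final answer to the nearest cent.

$2,840.04

Assessed value = $134,748 × 0.57 = $76,806.36
Taxable value = $76,806.36 − $6,000 = $70,806.36
Elkhorn County: $70,806.36 × 0.0033 = $233.660988
Windmere Township: $70,806.36 × 0.0039 = $276.144804
City of Ashport: $70,806.36 × 0.00976 = $691.0700736
Talbot CSD: $70,806.36 × 0.02115 = $1,497.554514
Community College District: $70,806.36 × 0.002 = $141.61272
Total = $233.660988 + $276.144804 + $691.0700736 + $1,497.554514 + $141.61272 = $2,840.0430996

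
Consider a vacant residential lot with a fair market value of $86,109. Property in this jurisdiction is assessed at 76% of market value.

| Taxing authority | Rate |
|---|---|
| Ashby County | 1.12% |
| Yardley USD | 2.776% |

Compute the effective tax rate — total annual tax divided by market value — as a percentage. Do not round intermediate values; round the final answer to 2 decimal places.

Assessed value = $86,109 × 0.76 = $65,442.84
Ashby County: $65,442.84 × 0.0112 = $732.959808
Yardley USD: $65,442.84 × 0.02776 = $1,816.6932384
Total tax = $2,549.6530464
Effective rate = $2,549.6530464 ÷ $86,109 = 2.96% of market value

2.96%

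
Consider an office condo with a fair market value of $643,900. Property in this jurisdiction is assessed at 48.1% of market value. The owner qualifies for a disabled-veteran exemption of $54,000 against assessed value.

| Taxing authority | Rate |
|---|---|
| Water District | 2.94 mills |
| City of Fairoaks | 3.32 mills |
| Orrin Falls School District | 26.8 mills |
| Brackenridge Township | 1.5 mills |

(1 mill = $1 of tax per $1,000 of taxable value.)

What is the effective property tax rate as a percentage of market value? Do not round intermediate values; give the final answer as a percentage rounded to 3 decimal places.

Assessed value = $643,900 × 0.481 = $309,715.9
Taxable value = $309,715.9 − $54,000 = $255,715.9
Water District: $255,715.9 × 0.00294 = $751.804746
City of Fairoaks: $255,715.9 × 0.00332 = $848.976788
Orrin Falls School District: $255,715.9 × 0.0268 = $6,853.18612
Brackenridge Township: $255,715.9 × 0.0015 = $383.57385
Total tax = $8,837.541504
Effective rate = $8,837.541504 ÷ $643,900 = 1.373% of market value

1.373%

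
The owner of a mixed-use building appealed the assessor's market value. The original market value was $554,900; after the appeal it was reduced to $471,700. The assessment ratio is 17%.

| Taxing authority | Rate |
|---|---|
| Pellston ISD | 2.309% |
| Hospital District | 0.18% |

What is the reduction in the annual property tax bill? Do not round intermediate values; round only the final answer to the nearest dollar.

$352

Old assessed value = $554,900 × 0.17 = $94,333
New assessed value = $471,700 × 0.17 = $80,189
Combined rate = 0.02309 + 0.0018 = 0.02489
Old tax = $94,333 × 0.02489 = $2,347.94837
New tax = $80,189 × 0.02489 = $1,995.90421
Reduction = $2,347.94837 − $1,995.90421 = $352.04416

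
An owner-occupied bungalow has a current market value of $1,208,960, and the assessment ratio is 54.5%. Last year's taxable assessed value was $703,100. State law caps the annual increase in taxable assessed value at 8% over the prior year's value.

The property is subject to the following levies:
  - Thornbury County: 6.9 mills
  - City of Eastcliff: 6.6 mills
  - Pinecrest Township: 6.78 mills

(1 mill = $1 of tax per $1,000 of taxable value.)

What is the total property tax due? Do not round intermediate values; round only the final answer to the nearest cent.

$13,362.15

Uncapped assessed value = $1,208,960 × 0.545 = $658,883.2
Cap limit = $703,100 × 1.08 = $759,348
Taxable assessed value = min($658,883.2, $759,348) = $658,883.2 (cap does not bind)
Thornbury County: $658,883.2 × 0.0069 = $4,546.29408
City of Eastcliff: $658,883.2 × 0.0066 = $4,348.62912
Pinecrest Township: $658,883.2 × 0.00678 = $4,467.228096
Total = $13,362.151296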